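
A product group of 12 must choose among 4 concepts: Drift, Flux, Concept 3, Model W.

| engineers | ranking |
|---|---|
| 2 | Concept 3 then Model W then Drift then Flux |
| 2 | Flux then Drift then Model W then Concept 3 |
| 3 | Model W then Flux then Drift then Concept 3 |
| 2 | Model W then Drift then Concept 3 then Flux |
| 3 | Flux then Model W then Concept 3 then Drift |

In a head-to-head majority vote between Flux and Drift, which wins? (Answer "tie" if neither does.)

Ballots ranking Flux above Drift: 2 + 3 + 3 = 8.
Ballots ranking Drift above Flux: 12 − 8 = 4.
Flux wins the head-to-head 8–4.

Flux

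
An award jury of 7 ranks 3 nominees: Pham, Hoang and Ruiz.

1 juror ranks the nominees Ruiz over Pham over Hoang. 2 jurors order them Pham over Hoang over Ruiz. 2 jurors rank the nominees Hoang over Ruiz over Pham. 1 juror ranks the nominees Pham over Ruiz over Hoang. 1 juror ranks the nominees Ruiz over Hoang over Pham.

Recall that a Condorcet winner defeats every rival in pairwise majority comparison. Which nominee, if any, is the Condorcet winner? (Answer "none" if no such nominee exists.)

Head-to-head results (7 jurors):
Pham vs Hoang: Pham preferred on 1+2+1 = 4 ballots; Pham wins 4–3.
Pham–Ruiz: Ruiz 4–3.
Hoang vs Ruiz: Hoang preferred on 2+2 = 4 ballots; Hoang wins 4–3.
No nominee is unbeaten: Pham loses to Ruiz; Hoang loses to Pham; Ruiz loses to Hoang. In particular Pham > Hoang > Ruiz > Pham is a majority cycle — no Condorcet winner exists.

none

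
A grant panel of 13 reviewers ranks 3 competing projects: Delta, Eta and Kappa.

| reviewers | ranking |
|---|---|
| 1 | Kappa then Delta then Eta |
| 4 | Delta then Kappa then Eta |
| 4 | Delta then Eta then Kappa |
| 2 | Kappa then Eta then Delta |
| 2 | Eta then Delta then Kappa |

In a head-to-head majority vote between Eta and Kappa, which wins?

Kappa

Ballots ranking Eta above Kappa: 4 + 2 = 6.
Ballots ranking Kappa above Eta: 13 − 6 = 7.
Kappa wins the head-to-head 7–6.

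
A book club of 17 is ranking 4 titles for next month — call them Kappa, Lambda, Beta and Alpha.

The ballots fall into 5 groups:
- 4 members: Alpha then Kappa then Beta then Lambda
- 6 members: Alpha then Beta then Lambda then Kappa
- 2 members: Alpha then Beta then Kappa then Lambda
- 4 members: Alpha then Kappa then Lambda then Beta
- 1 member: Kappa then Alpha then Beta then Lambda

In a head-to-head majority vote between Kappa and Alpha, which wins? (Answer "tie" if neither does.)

Ballots ranking Kappa above Alpha: 1.
Ballots ranking Alpha above Kappa: 17 − 1 = 16.
Alpha wins the head-to-head 16–1.

Alpha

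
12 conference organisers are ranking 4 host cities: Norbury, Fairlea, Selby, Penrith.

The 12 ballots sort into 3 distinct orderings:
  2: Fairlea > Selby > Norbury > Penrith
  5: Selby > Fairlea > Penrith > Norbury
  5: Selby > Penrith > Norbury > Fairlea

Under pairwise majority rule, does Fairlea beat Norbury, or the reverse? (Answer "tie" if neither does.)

Fairlea

Ballots ranking Fairlea above Norbury: 2 + 5 = 7.
Ballots ranking Norbury above Fairlea: 12 − 7 = 5.
Fairlea wins the head-to-head 7–5.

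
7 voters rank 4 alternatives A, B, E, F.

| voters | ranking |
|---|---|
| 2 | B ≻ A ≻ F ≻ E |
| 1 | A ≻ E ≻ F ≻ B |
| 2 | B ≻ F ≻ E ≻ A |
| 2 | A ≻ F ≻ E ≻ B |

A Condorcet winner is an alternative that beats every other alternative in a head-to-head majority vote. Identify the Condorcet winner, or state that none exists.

B

Head-to-head results (7 voters):
A vs B: 1+2 = 3 for A, 4 for B — B by 4–3.
A vs E: 5 to 2, A.
A vs F: A is ranked higher on 2+1+2 = 5 ballots, F on 2. A wins 5–2.
B vs E: B is ranked higher on 2+2 = 4 ballots, E on 3. B wins 4–3.
B vs F: B is ranked higher on 2+2 = 4 ballots, F on 3. B wins 4–3.
E vs F: E preferred on 1 ballot; F wins 6–1.
Only B has no losses; B is the Condorcet winner.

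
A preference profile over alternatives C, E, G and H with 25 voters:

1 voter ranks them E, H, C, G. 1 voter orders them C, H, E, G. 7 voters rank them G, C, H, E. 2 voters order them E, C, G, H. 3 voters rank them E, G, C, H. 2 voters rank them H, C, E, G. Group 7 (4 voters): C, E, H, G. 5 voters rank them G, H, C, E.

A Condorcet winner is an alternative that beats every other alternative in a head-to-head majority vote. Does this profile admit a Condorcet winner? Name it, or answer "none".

none

Check each pair by majority over 25 ballots:
C vs E: C wins 19–6.
C vs G: G wins 15–10.
C–H: C 17–8.
E vs G: E wins 13–12.
E vs H: H, 15–10.
G–H: G 17–8.
Each alternative drops at least one matchup (C loses to G; E loses to C; G loses to E; H loses to C); the cycle C → E → G → C rules out a Condorcet winner.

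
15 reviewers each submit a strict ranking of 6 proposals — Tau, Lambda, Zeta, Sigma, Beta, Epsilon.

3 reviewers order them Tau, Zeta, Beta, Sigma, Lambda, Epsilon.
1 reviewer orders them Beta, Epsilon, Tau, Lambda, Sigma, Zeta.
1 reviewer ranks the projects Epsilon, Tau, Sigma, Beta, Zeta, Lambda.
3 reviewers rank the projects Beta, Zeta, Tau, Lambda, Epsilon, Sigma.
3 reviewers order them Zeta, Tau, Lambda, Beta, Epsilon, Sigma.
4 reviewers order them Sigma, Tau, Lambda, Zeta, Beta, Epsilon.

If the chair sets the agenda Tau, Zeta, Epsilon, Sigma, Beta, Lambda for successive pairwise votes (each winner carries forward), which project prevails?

Tau

Round 1: Tau vs Zeta — 9–6, Tau advances.
Round 2: Tau vs Epsilon — 13–2, Tau advances.
Round 3: Tau vs Sigma — 11–4, Tau advances.
Round 4: Tau vs Beta — 11–4, Tau advances.
Round 5: Tau vs Lambda — 15–0, Tau advances.
The agenda winner is Tau.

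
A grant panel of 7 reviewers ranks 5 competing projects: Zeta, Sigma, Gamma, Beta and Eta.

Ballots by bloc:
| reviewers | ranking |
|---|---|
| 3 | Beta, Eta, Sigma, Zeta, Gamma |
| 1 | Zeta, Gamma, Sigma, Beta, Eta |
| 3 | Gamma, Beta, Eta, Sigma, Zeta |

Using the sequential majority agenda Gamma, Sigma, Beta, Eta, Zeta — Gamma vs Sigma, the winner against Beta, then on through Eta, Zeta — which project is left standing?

Zeta

Round 1: Gamma vs Sigma — 4–3, Gamma advances.
Round 2: Gamma vs Beta — 4–3, Gamma advances.
Round 3: Gamma vs Eta — 4–3, Gamma advances.
Round 4: Gamma vs Zeta — 3–4, Zeta advances.
Zeta survives the agenda.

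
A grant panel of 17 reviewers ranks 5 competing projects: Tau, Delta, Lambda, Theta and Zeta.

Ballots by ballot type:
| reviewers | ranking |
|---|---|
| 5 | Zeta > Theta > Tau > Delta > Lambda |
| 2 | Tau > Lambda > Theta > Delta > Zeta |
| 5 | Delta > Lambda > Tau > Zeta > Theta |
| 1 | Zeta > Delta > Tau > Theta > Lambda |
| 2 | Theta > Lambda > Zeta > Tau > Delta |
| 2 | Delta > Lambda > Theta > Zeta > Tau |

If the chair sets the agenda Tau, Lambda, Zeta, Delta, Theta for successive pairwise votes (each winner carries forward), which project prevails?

Round 1: Tau vs Lambda — 8–9, Lambda advances.
Round 2: Lambda vs Zeta — 11–6, Lambda advances.
Round 3: Lambda vs Delta — 4–13, Delta advances.
Round 4: Delta vs Theta — 8–9, Theta advances.
The agenda winner is Theta.

Theta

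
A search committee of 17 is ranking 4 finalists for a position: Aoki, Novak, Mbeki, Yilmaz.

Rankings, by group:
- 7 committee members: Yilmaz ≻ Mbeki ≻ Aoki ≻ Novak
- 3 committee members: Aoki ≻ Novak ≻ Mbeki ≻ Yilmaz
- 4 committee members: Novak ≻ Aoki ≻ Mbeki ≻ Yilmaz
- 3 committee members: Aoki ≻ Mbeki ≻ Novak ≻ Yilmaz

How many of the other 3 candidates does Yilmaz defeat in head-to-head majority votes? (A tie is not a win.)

0

Yilmaz against each rival (17 committee members):
Yilmaz vs Aoki: Yilmaz is ranked higher on 7 ballots, Aoki on 10. Aoki wins 10–7.
Yilmaz vs Novak: 7 for Yilmaz, 10 for Novak — Novak by 10–7.
Yilmaz vs Mbeki: 7 to 10, Mbeki.
Yilmaz beats no one; loses to Aoki, Novak, Mbeki — 0 pairwise wins.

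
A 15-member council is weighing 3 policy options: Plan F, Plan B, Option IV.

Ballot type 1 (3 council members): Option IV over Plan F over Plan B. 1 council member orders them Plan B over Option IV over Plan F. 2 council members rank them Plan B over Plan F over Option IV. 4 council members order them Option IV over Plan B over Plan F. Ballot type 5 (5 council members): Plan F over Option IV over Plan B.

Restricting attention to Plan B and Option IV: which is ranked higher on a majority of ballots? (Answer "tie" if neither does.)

Option IV

Ballots ranking Plan B above Option IV: 1 + 2 = 3.
Ballots ranking Option IV above Plan B: 15 − 3 = 12.
Option IV wins the head-to-head 12–3.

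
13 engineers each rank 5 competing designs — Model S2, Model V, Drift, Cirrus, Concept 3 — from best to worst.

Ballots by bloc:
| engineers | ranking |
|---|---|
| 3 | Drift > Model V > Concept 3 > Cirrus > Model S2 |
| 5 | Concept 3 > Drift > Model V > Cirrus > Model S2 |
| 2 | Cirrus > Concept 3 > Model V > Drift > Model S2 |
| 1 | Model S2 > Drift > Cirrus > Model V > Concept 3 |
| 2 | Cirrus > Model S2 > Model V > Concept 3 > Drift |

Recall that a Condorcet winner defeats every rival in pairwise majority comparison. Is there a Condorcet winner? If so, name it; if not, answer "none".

Check each pair by majority over 13 ballots:
Model S2 vs Model V: Model S2 is ranked higher on 1+2 = 3 ballots, Model V on 10. Model V wins 10–3.
Model S2 vs Drift: Model S2 preferred on 1+2 = 3 ballots; Drift wins 10–3.
Model S2 vs Cirrus: Model S2 preferred on 1 ballot; Cirrus wins 12–1.
Model S2–Concept 3: Concept 3 10–3.
Model V vs Drift: Drift, 9–4.
Model V vs Cirrus: Model V wins 8–5.
Model V–Concept 3: Concept 3 7–6.
Drift vs Cirrus: 3+5+1 = 9 for Drift, 4 for Cirrus — Drift by 9–4.
Drift vs Concept 3: Concept 3 wins 9–4.
Cirrus vs Concept 3: 5 to 8, Concept 3.
Only Concept 3 has no losses; Concept 3 is the Condorcet winner.

Concept 3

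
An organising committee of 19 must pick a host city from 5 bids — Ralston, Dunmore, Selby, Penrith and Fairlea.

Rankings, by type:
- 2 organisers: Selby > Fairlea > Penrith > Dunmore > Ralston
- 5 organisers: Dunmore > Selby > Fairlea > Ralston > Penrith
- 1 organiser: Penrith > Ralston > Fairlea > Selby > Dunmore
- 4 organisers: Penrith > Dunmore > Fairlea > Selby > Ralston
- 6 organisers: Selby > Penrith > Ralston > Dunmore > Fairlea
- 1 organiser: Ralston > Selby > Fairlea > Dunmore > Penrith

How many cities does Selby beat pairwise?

Selby against each rival (19 organisers):
Selby vs Ralston: 2+5+4+6 = 17 for Selby, 2 for Ralston — Selby by 17–2.
Selby vs Dunmore: Selby wins 10–9.
Selby–Penrith: Selby 14–5.
Selby vs Fairlea: Selby, 14–5.
Selby beats Ralston, Dunmore, Penrith, Fairlea — 4 pairwise wins.

4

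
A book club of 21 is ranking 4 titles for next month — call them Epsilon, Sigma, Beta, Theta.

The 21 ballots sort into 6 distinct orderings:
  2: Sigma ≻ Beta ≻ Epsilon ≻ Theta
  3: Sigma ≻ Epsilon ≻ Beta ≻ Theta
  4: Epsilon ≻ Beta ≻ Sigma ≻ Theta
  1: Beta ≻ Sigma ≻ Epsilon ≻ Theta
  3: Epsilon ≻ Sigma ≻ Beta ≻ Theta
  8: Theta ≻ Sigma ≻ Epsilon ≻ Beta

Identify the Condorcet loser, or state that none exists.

Pairwise majorities:
Epsilon vs Sigma: Sigma, 14–7.
Epsilon vs Beta: Epsilon preferred on 3+4+3+8 = 18 ballots; Epsilon wins 18–3.
Epsilon–Theta: Epsilon 13–8.
Sigma vs Beta: Sigma preferred on 2+3+3+8 = 16 ballots; Sigma wins 16–5.
Sigma–Theta: Sigma 13–8.
Beta vs Theta: 13 to 8, Beta.
Only Theta has no wins; Theta is the Condorcet loser.

Theta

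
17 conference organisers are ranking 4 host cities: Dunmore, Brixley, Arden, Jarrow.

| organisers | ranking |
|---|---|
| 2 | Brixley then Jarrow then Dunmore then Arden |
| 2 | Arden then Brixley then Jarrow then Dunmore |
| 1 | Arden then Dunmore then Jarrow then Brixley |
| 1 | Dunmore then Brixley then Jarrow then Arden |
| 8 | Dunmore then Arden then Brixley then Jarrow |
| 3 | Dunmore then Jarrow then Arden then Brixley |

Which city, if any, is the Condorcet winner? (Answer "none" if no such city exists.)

Pairwise majorities:
Dunmore vs Brixley: Dunmore is ranked higher on 1+1+8+3 = 13 ballots, Brixley on 4. Dunmore wins 13–4.
Dunmore vs Arden: Dunmore is ranked higher on 2+1+8+3 = 14 ballots, Arden on 3. Dunmore wins 14–3.
Dunmore vs Jarrow: Dunmore preferred on 1+1+8+3 = 13 ballots; Dunmore wins 13–4.
Brixley vs Arden: Brixley preferred on 2+1 = 3 ballots; Arden wins 14–3.
Brixley vs Jarrow: 2+2+1+8 = 13 for Brixley, 4 for Jarrow — Brixley by 13–4.
Arden vs Jarrow: 2+1+8 = 11 for Arden, 6 for Jarrow — Arden by 11–6.
Dunmore defeats every rival head-to-head and is the Condorcet winner.

Dunmore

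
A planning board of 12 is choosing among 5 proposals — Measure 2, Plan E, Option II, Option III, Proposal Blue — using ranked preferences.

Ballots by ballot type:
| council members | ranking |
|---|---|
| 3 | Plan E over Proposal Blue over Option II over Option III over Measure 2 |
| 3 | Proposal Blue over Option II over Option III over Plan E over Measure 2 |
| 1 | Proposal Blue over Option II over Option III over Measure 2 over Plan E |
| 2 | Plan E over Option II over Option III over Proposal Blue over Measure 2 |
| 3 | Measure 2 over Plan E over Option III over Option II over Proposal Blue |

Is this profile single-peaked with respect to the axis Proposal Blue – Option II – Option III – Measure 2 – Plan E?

no

Axis positions: Proposal Blue=1, Option II=2, Option III=3, Measure 2=4, Plan E=5.
Ballot type 1: ranking walks positions 5-1-2-3-4; Proposal Blue is ranked above Measure 2 even though Measure 2 lies between Proposal Blue and the peak Plan E on the axis — preferences dip and rise again. Not single-peaked.
Ballot type 2: ranking walks positions 1-2-3-5-4; Plan E is ranked above Measure 2 even though Measure 2 lies between Plan E and the peak Proposal Blue on the axis — preferences dip and rise again. Not single-peaked.
Ballot type 3 (peak Proposal Blue at position 1): ranking walks positions 1-2-3-4-5, expanding outward from the peak — single-peaked.
Ballot type 4: ranking walks positions 5-2-3-1-4; Option II is ranked above Measure 2 even though Measure 2 lies between Option II and the peak Plan E on the axis — preferences dip and rise again. Not single-peaked.
Ballot type 5 (peak Measure 2 at position 4): ranking walks positions 4-5-3-2-1, expanding outward from the peak — single-peaked.
Ballot type 1 violates single-peakedness, so the profile is not single-peaked on this axis.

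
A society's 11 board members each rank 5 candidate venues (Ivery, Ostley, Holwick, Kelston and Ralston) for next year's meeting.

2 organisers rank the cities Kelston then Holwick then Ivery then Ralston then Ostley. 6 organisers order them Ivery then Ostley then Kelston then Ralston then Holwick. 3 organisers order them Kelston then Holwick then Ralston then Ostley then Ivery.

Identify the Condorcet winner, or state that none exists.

Ivery

Check each pair by majority over 11 ballots:
Ivery–Ostley: Ivery 8–3.
Ivery vs Holwick: Ivery, 6–5.
Ivery vs Kelston: Ivery, 6–5.
Ivery vs Ralston: Ivery is ranked higher on 2+6 = 8 ballots, Ralston on 3. Ivery wins 8–3.
Ostley vs Holwick: Ostley wins 6–5.
Ostley–Kelston: Ostley 6–5.
Ostley vs Ralston: Ostley preferred on 6 ballots; Ostley wins 6–5.
Holwick vs Kelston: Kelston, 11–0.
Holwick vs Ralston: 5 to 6, Ralston.
Kelston vs Ralston: 11 to 0, Kelston.
Only Ivery has no losses; Ivery is the Condorcet winner.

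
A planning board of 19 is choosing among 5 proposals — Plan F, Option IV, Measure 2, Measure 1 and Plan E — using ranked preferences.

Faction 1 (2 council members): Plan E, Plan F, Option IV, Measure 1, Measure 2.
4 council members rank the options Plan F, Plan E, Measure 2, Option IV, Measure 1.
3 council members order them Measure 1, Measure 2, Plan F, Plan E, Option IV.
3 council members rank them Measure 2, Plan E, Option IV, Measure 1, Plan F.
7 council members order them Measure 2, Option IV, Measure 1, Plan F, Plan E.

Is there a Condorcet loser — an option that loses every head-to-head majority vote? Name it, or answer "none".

Head-to-head results (19 council members):
Plan F vs Option IV: 9 to 10, Option IV.
Plan F vs Measure 2: 2+4 = 6 for Plan F, 13 for Measure 2 — Measure 2 by 13–6.
Plan F–Measure 1: Measure 1 13–6.
Plan F vs Plan E: Plan F is ranked higher on 4+3+7 = 14 ballots, Plan E on 5. Plan F wins 14–5.
Option IV vs Measure 2: Option IV is ranked higher on 2 ballots, Measure 2 on 17. Measure 2 wins 17–2.
Option IV vs Measure 1: 16 to 3, Option IV.
Option IV–Plan E: Plan E 12–7.
Measure 2 vs Measure 1: Measure 2 preferred on 4+3+7 = 14 ballots; Measure 2 wins 14–5.
Measure 2 vs Plan E: Measure 2, 13–6.
Measure 1 vs Plan E: Measure 1, 10–9.
Each option has at least one pairwise win (Plan F beats Plan E; Option IV beats Plan F; Measure 2 beats Plan F; Measure 1 beats Plan F; Plan E beats Option IV) — no Condorcet loser.

none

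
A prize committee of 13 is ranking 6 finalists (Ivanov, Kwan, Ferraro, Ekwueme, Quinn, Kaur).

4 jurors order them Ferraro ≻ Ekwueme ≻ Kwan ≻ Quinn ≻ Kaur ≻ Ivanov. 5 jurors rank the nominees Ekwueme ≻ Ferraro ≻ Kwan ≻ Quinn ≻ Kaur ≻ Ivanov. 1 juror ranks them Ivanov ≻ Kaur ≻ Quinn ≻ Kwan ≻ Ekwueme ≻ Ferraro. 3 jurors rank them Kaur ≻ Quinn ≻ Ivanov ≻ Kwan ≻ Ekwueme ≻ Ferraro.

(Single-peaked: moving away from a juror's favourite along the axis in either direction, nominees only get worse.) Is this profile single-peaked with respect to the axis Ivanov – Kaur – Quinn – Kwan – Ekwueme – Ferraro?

yes

Axis positions: Ivanov=1, Kaur=2, Quinn=3, Kwan=4, Ekwueme=5, Ferraro=6.
Ballot type 1 (peak Ferraro at position 6): ranking walks positions 6-5-4-3-2-1, expanding outward from the peak — single-peaked.
Ballot type 2 (peak Ekwueme at position 5): ranking walks positions 5-6-4-3-2-1, expanding outward from the peak — single-peaked.
Ballot type 3 (peak Ivanov at position 1): ranking walks positions 1-2-3-4-5-6, expanding outward from the peak — single-peaked.
Ballot type 4 (peak Kaur at position 2): ranking walks positions 2-3-1-4-5-6, expanding outward from the peak — single-peaked.
Every ranking is single-peaked on this axis.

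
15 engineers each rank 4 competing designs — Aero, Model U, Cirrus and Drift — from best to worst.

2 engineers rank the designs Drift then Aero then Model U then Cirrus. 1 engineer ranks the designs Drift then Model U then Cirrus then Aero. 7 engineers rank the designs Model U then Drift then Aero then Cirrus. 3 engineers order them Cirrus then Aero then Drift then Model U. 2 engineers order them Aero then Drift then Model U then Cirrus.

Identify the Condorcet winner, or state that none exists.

Head-to-head results (15 engineers):
Aero–Model U: Model U 8–7.
Aero vs Cirrus: Aero is ranked higher on 2+7+2 = 11 ballots, Cirrus on 4. Aero wins 11–4.
Aero vs Drift: Aero preferred on 3+2 = 5 ballots; Drift wins 10–5.
Model U vs Cirrus: Model U preferred on 2+1+7+2 = 12 ballots; Model U wins 12–3.
Model U vs Drift: Drift wins 8–7.
Cirrus vs Drift: Drift, 12–3.
Drift beats each of Aero, Model U, Cirrus — Drift is the Condorcet winner.

Drift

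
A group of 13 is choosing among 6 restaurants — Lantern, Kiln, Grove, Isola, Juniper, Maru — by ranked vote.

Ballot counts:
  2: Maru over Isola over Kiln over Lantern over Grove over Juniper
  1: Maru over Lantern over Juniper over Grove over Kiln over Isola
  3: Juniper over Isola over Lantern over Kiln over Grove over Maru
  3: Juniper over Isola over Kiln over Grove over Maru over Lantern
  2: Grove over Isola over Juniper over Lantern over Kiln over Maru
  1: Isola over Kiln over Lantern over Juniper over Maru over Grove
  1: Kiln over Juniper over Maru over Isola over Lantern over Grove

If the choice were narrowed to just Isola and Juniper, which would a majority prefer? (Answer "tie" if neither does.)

Ballots ranking Isola above Juniper: 2 + 2 + 1 = 5.
Ballots ranking Juniper above Isola: 13 − 5 = 8.
Juniper wins the head-to-head 8–5.

Juniper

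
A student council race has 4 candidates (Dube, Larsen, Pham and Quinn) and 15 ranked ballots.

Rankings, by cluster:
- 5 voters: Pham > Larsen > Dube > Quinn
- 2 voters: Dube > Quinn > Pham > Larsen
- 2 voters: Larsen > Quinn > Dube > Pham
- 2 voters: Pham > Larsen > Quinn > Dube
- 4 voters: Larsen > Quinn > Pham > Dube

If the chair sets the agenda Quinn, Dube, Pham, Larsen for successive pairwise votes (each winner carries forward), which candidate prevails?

Larsen

Round 1: Quinn vs Dube — 8–7, Quinn advances.
Round 2: Quinn vs Pham — 8–7, Quinn advances.
Round 3: Quinn vs Larsen — 2–13, Larsen advances.
Larsen survives the agenda.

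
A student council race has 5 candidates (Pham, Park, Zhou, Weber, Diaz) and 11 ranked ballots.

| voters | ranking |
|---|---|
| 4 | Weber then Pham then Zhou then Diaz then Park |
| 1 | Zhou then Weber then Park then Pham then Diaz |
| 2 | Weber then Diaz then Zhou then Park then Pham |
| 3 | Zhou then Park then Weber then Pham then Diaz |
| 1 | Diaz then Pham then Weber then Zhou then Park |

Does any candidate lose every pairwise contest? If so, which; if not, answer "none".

none

Head-to-head results (11 voters):
Pham vs Park: Park wins 6–5.
Pham vs Zhou: Zhou wins 6–5.
Pham vs Weber: Pham preferred on 1 ballot; Weber wins 10–1.
Pham vs Diaz: Pham, 8–3.
Park vs Zhou: 0 to 11, Zhou.
Park vs Weber: Weber wins 8–3.
Park vs Diaz: Park preferred on 1+3 = 4 ballots; Diaz wins 7–4.
Zhou vs Weber: Weber, 7–4.
Zhou vs Diaz: Zhou wins 8–3.
Weber vs Diaz: 4+1+2+3 = 10 for Weber, 1 for Diaz — Weber by 10–1.
No candidate is winless: Pham beats Diaz; Park beats Pham; Zhou beats Pham; Weber beats Pham; Diaz beats Park. There is no Condorcet loser.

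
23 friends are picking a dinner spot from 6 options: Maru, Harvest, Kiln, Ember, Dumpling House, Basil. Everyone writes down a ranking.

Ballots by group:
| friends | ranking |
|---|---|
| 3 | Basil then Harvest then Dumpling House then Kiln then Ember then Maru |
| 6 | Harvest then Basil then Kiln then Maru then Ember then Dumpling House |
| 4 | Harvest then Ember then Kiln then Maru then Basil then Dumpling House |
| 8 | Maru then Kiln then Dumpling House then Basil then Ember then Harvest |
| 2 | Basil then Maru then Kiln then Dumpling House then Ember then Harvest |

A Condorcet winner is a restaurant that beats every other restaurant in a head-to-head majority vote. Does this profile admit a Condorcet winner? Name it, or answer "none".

none

Check each pair by majority over 23 ballots:
Maru vs Harvest: 8+2 = 10 for Maru, 13 for Harvest — Harvest by 13–10.
Maru vs Kiln: 10 to 13, Kiln.
Maru vs Ember: Maru preferred on 6+8+2 = 16 ballots; Maru wins 16–7.
Maru vs Dumpling House: 20 to 3, Maru.
Maru vs Basil: 12 to 11, Maru.
Harvest vs Kiln: 3+6+4 = 13 for Harvest, 10 for Kiln — Harvest by 13–10.
Harvest vs Ember: Harvest preferred on 3+6+4 = 13 ballots; Harvest wins 13–10.
Harvest vs Dumpling House: 13 to 10, Harvest.
Harvest vs Basil: Harvest preferred on 6+4 = 10 ballots; Basil wins 13–10.
Kiln vs Ember: Kiln is ranked higher on 3+6+8+2 = 19 ballots, Ember on 4. Kiln wins 19–4.
Kiln vs Dumpling House: 6+4+8+2 = 20 for Kiln, 3 for Dumpling House — Kiln by 20–3.
Kiln vs Basil: Kiln is ranked higher on 4+8 = 12 ballots, Basil on 11. Kiln wins 12–11.
Ember vs Dumpling House: 6+4 = 10 for Ember, 13 for Dumpling House — Dumpling House by 13–10.
Ember vs Basil: Ember preferred on 4 ballots; Basil wins 19–4.
Dumpling House vs Basil: Dumpling House is ranked higher on 8 ballots, Basil on 15. Basil wins 15–8.
No restaurant is unbeaten: Maru loses to Harvest; Harvest loses to Basil; Kiln loses to Harvest; Ember loses to Maru; Dumpling House loses to Maru; Basil loses to Maru. In particular Maru → Basil → Harvest → Maru is a majority cycle — no Condorcet winner exists.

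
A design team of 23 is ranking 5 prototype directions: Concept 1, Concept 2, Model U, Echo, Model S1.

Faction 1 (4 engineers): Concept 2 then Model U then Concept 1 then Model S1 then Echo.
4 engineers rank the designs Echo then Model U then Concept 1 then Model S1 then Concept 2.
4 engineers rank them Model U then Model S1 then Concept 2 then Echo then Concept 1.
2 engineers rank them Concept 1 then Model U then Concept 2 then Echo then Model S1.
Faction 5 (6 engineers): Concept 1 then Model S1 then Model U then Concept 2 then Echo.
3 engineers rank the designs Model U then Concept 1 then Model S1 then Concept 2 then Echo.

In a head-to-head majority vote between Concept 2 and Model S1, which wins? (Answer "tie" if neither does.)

Model S1

Ballots ranking Concept 2 above Model S1: 4 + 2 = 6.
Ballots ranking Model S1 above Concept 2: 23 − 6 = 17.
Model S1 wins the head-to-head 17–6.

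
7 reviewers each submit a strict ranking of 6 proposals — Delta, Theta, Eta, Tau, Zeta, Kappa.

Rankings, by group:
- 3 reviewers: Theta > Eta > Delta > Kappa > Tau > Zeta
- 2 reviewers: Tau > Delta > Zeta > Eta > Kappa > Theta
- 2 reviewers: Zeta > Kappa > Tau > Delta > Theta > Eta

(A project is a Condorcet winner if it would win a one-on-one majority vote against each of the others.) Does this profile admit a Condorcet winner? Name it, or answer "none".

none

Check each pair by majority over 7 ballots:
Delta vs Theta: Delta wins 4–3.
Delta vs Eta: Delta, 4–3.
Delta vs Tau: Tau wins 4–3.
Delta vs Zeta: Delta wins 5–2.
Delta vs Kappa: Delta, 5–2.
Theta vs Eta: Theta, 5–2.
Theta vs Tau: Tau wins 4–3.
Theta vs Zeta: Zeta, 4–3.
Theta vs Kappa: Kappa, 4–3.
Eta vs Tau: Tau, 4–3.
Eta vs Zeta: Zeta, 4–3.
Eta–Kappa: Eta 5–2.
Tau–Zeta: Tau 5–2.
Tau vs Kappa: Kappa wins 5–2.
Zeta vs Kappa: Zeta wins 4–3.
Every project loses at least once (Delta loses to Tau; Theta loses to Delta; Eta loses to Delta; Tau loses to Kappa; Zeta loses to Delta; Kappa loses to Delta). The majority relation contains the cycle Delta beats Kappa beats Tau beats Delta, so there is no Condorcet winner.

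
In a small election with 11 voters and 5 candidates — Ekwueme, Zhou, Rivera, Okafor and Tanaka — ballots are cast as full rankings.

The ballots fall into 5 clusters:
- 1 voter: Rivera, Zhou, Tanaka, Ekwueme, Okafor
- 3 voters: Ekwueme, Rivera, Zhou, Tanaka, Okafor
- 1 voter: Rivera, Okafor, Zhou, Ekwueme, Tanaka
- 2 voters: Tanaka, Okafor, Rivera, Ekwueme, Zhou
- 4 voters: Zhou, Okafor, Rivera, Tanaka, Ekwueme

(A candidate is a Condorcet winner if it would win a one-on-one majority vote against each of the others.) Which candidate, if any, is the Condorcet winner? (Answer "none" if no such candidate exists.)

Check each pair by majority over 11 ballots:
Ekwueme vs Zhou: Ekwueme preferred on 3+2 = 5 ballots; Zhou wins 6–5.
Ekwueme vs Rivera: Ekwueme preferred on 3 ballots; Rivera wins 8–3.
Ekwueme vs Okafor: 4 to 7, Okafor.
Ekwueme vs Tanaka: Ekwueme is ranked higher on 3+1 = 4 ballots, Tanaka on 7. Tanaka wins 7–4.
Zhou vs Rivera: 4 to 7, Rivera.
Zhou vs Okafor: 8 to 3, Zhou.
Zhou vs Tanaka: Zhou preferred on 1+3+1+4 = 9 ballots; Zhou wins 9–2.
Rivera vs Okafor: Rivera is ranked higher on 1+3+1 = 5 ballots, Okafor on 6. Okafor wins 6–5.
Rivera vs Tanaka: 1+3+1+4 = 9 for Rivera, 2 for Tanaka — Rivera by 9–2.
Okafor vs Tanaka: Okafor is ranked higher on 1+4 = 5 ballots, Tanaka on 6. Tanaka wins 6–5.
Every candidate loses at least once (Ekwueme loses to Zhou; Zhou loses to Rivera; Rivera loses to Okafor; Okafor loses to Zhou; Tanaka loses to Zhou). The majority relation contains the cycle Zhou → Okafor → Rivera → Zhou, so there is no Condorcet winner.

none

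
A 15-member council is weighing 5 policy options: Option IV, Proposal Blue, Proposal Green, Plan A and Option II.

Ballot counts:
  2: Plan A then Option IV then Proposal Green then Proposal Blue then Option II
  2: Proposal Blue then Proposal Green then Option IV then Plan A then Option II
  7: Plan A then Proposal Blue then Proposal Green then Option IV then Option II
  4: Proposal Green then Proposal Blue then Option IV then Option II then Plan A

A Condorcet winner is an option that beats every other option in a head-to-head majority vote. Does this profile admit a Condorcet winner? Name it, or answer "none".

Check each pair by majority over 15 ballots:
Option IV vs Proposal Blue: Option IV is ranked higher on 2 ballots, Proposal Blue on 13. Proposal Blue wins 13–2.
Option IV vs Proposal Green: 2 for Option IV, 13 for Proposal Green — Proposal Green by 13–2.
Option IV vs Plan A: Option IV preferred on 2+4 = 6 ballots; Plan A wins 9–6.
Option IV vs Option II: Option IV is ranked higher on 2+2+7+4 = 15 ballots, Option II on 0. Option IV wins 15–0.
Proposal Blue vs Proposal Green: 9 to 6, Proposal Blue.
Proposal Blue vs Plan A: Proposal Blue is ranked higher on 2+4 = 6 ballots, Plan A on 9. Plan A wins 9–6.
Proposal Blue vs Option II: 15 to 0, Proposal Blue.
Proposal Green vs Plan A: 6 to 9, Plan A.
Proposal Green vs Option II: Proposal Green is ranked higher on 2+2+7+4 = 15 ballots, Option II on 0. Proposal Green wins 15–0.
Plan A vs Option II: 11 to 4, Plan A.
Plan A defeats every rival head-to-head and is the Condorcet winner.

Plan A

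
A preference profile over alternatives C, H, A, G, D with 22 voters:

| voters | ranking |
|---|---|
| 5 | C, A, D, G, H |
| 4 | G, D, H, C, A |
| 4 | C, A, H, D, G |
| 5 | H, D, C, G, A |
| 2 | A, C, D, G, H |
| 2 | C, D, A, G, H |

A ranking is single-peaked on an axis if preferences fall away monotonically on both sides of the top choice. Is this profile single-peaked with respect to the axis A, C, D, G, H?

no

Axis positions: A=1, C=2, D=3, G=4, H=5.
Ballot type 1 (peak C at position 2): ranking walks positions 2-1-3-4-5, expanding outward from the peak — single-peaked.
Ballot type 2 (peak G at position 4): ranking walks positions 4-3-5-2-1, expanding outward from the peak — single-peaked.
Ballot type 3: ranking walks positions 2-1-5-3-4; H is ranked above D even though D lies between H and the peak C on the axis — preferences dip and rise again. Not single-peaked.
Ballot type 4: ranking walks positions 5-3-2-4-1; D is ranked above G even though G lies between D and the peak H on the axis — preferences dip and rise again. Not single-peaked.
Ballot type 5 (peak A at position 1): ranking walks positions 1-2-3-4-5, expanding outward from the peak — single-peaked.
Ballot type 6 (peak C at position 2): ranking walks positions 2-3-1-4-5, expanding outward from the peak — single-peaked.
Ballot type 3 violates single-peakedness, so the profile is not single-peaked on this axis.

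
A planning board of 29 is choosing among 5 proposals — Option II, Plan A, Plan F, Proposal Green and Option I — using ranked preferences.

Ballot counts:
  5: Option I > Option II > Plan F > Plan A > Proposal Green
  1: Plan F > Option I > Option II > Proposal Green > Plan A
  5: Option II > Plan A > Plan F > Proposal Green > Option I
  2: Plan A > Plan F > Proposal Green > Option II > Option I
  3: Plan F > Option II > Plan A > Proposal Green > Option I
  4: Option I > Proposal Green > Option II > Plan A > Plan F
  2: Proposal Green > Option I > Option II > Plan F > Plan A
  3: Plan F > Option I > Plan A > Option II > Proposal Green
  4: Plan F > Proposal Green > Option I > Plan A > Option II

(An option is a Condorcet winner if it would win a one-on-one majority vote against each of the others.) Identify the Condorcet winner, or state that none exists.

none

Pairwise majorities:
Option II vs Plan A: 20 to 9, Option II.
Option II vs Plan F: 5+5+4+2 = 16 for Option II, 13 for Plan F — Option II by 16–13.
Option II vs Proposal Green: 17 to 12, Option II.
Option II vs Option I: Option II is ranked higher on 5+2+3 = 10 ballots, Option I on 19. Option I wins 19–10.
Plan A vs Plan F: Plan A preferred on 5+2+4 = 11 ballots; Plan F wins 18–11.
Plan A vs Proposal Green: Plan A is ranked higher on 5+5+2+3+3 = 18 ballots, Proposal Green on 11. Plan A wins 18–11.
Plan A vs Option I: 10 to 19, Option I.
Plan F vs Proposal Green: Plan F preferred on 23 ballots; Plan F wins 23–6.
Plan F vs Option I: 1+5+2+3+3+4 = 18 for Plan F, 11 for Option I — Plan F by 18–11.
Proposal Green vs Option I: 16 to 13, Proposal Green.
Each option drops at least one matchup (Option II loses to Option I; Plan A loses to Option II; Plan F loses to Option II; Proposal Green loses to Option II; Option I loses to Plan F); the cycle Option II → Plan F → Option I → Option II rules out a Condorcet winner.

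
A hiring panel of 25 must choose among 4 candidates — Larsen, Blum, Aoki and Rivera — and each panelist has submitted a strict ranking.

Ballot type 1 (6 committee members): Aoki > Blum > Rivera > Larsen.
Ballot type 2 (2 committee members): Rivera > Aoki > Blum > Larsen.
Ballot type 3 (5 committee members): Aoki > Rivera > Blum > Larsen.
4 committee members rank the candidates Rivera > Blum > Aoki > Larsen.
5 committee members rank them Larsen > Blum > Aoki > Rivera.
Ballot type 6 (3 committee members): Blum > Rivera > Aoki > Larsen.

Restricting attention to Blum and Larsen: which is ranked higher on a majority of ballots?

Ballots ranking Blum above Larsen: 6 + 2 + 5 + 4 + 3 = 20.
Ballots ranking Larsen above Blum: 25 − 20 = 5.
Blum wins the head-to-head 20–5.

Blum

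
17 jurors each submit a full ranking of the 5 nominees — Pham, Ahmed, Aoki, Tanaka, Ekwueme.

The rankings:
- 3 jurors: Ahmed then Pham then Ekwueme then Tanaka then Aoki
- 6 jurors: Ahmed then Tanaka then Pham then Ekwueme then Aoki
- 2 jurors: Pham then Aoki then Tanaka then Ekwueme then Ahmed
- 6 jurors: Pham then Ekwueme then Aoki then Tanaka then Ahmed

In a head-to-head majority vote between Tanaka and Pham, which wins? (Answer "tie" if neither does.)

Pham

Ballots ranking Tanaka above Pham: 6.
Ballots ranking Pham above Tanaka: 17 − 6 = 11.
Pham wins the head-to-head 11–6.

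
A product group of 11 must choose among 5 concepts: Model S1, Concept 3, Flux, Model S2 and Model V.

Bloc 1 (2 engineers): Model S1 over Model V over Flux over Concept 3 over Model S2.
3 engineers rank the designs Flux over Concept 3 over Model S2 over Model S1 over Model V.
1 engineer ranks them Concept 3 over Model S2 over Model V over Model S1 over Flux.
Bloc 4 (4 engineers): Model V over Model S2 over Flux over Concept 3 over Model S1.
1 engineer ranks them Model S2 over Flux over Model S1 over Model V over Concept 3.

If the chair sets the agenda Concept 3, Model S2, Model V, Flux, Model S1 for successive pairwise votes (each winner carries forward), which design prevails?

Round 1: Concept 3 vs Model S2 — 6–5, Concept 3 advances.
Round 2: Concept 3 vs Model V — 4–7, Model V advances.
Round 3: Model V vs Flux — 7–4, Model V advances.
Round 4: Model V vs Model S1 — 5–6, Model S1 advances.
Model S1 survives the agenda.

Model S1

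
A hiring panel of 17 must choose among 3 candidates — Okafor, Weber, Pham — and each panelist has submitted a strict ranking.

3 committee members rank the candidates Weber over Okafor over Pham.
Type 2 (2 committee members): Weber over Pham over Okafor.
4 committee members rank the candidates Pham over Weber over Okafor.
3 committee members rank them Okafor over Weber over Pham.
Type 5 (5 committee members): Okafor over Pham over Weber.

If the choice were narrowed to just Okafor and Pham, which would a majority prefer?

Okafor

Ballots ranking Okafor above Pham: 3 + 3 + 5 = 11.
Ballots ranking Pham above Okafor: 17 − 11 = 6.
Okafor wins the head-to-head 11–6.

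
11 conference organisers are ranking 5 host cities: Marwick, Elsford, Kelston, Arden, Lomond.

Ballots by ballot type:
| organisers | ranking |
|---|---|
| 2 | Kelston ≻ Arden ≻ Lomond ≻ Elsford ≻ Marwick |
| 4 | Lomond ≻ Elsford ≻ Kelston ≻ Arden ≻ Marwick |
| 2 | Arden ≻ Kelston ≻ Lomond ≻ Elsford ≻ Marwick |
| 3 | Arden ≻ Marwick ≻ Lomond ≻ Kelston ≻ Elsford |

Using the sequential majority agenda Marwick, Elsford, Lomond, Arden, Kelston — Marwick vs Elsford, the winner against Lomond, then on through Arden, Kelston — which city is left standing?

Round 1: Marwick vs Elsford — 3–8, Elsford advances.
Round 2: Elsford vs Lomond — 0–11, Lomond advances.
Round 3: Lomond vs Arden — 4–7, Arden advances.
Round 4: Arden vs Kelston — 5–6, Kelston advances.
The agenda winner is Kelston.

Kelston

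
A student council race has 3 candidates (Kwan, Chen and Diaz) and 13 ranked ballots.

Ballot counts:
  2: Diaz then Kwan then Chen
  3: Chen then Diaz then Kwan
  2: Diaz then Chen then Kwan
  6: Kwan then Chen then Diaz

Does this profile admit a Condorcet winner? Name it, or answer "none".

none

Head-to-head results (13 voters):
Kwan vs Chen: Kwan preferred on 2+6 = 8 ballots; Kwan wins 8–5.
Kwan vs Diaz: Kwan is ranked higher on 6 ballots, Diaz on 7. Diaz wins 7–6.
Chen vs Diaz: 3+6 = 9 for Chen, 4 for Diaz — Chen by 9–4.
Every candidate loses at least once (Kwan loses to Diaz; Chen loses to Kwan; Diaz loses to Chen). The majority relation contains the cycle Kwan beats Chen beats Diaz beats Kwan, so there is no Condorcet winner.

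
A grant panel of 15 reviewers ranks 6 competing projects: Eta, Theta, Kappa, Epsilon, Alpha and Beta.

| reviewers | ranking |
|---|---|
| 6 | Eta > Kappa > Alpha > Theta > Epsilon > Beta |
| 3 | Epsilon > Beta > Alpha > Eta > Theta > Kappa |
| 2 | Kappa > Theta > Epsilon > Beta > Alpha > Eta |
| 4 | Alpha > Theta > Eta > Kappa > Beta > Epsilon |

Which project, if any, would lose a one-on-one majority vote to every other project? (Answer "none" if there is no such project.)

Beta

Pairwise majorities:
Eta–Theta: Eta 9–6.
Eta vs Kappa: 6+3+4 = 13 for Eta, 2 for Kappa — Eta by 13–2.
Eta vs Epsilon: Eta, 10–5.
Eta vs Alpha: Eta preferred on 6 ballots; Alpha wins 9–6.
Eta–Beta: Eta 10–5.
Theta vs Kappa: Theta preferred on 3+4 = 7 ballots; Kappa wins 8–7.
Theta vs Epsilon: Theta is ranked higher on 6+2+4 = 12 ballots, Epsilon on 3. Theta wins 12–3.
Theta vs Alpha: Alpha, 13–2.
Theta vs Beta: Theta preferred on 6+2+4 = 12 ballots; Theta wins 12–3.
Kappa vs Epsilon: Kappa wins 12–3.
Kappa vs Alpha: Kappa preferred on 6+2 = 8 ballots; Kappa wins 8–7.
Kappa vs Beta: 6+2+4 = 12 for Kappa, 3 for Beta — Kappa by 12–3.
Epsilon vs Alpha: Epsilon preferred on 3+2 = 5 ballots; Alpha wins 10–5.
Epsilon vs Beta: Epsilon is ranked higher on 6+3+2 = 11 ballots, Beta on 4. Epsilon wins 11–4.
Alpha vs Beta: Alpha wins 10–5.
Beta loses to every other project — it is the Condorcet loser.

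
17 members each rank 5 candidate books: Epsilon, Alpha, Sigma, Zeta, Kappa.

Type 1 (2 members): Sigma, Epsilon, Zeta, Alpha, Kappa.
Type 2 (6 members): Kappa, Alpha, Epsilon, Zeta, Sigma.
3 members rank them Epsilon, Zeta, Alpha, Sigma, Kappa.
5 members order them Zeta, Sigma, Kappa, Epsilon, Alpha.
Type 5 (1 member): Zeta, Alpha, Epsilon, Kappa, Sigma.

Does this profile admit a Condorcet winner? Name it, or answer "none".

none

Check each pair by majority over 17 ballots:
Epsilon vs Alpha: 10 to 7, Epsilon.
Epsilon vs Sigma: Epsilon is ranked higher on 6+3+1 = 10 ballots, Sigma on 7. Epsilon wins 10–7.
Epsilon vs Zeta: 2+6+3 = 11 for Epsilon, 6 for Zeta — Epsilon by 11–6.
Epsilon vs Kappa: 6 to 11, Kappa.
Alpha vs Sigma: Alpha wins 10–7.
Alpha vs Zeta: Zeta wins 11–6.
Alpha vs Kappa: Kappa, 11–6.
Sigma vs Zeta: 2 to 15, Zeta.
Sigma vs Kappa: Sigma preferred on 2+3+5 = 10 ballots; Sigma wins 10–7.
Zeta vs Kappa: Zeta, 11–6.
Every book loses at least once (Epsilon loses to Kappa; Alpha loses to Epsilon; Sigma loses to Epsilon; Zeta loses to Epsilon; Kappa loses to Sigma). The majority relation contains the cycle Epsilon → Sigma → Kappa → Epsilon, so there is no Condorcet winner.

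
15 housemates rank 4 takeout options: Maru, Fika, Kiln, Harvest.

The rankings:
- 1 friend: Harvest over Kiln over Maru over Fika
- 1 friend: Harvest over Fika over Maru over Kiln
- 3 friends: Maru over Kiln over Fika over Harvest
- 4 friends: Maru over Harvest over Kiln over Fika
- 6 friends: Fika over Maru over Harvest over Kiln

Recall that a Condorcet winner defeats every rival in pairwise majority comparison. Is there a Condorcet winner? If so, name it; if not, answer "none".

Check each pair by majority over 15 ballots:
Maru vs Fika: Maru preferred on 1+3+4 = 8 ballots; Maru wins 8–7.
Maru vs Kiln: Maru preferred on 1+3+4+6 = 14 ballots; Maru wins 14–1.
Maru vs Harvest: Maru wins 13–2.
Fika vs Kiln: Kiln, 8–7.
Fika vs Harvest: 9 to 6, Fika.
Kiln–Harvest: Harvest 12–3.
Maru wins every pairwise contest, so Maru is the Condorcet winner.

Maru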